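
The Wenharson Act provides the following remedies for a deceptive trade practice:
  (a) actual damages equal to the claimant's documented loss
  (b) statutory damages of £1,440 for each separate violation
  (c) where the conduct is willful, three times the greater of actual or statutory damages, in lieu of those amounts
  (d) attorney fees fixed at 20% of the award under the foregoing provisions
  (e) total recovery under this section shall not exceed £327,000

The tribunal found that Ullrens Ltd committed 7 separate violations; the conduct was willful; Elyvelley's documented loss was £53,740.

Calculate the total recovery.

£193,464

Statutory damages: 7 × £1,440 = £10,080
Greater of actual damages (£53,740) or statutory damages (£10,080): £53,740
Trebled: 3 × £53,740 = £161,220
Attorney fees: 20% of £161,220 = £32,244
Total before cap: £161,220 + £32,244 = £193,464
Cap at £327,000: £193,464 is within the cap, no reduction.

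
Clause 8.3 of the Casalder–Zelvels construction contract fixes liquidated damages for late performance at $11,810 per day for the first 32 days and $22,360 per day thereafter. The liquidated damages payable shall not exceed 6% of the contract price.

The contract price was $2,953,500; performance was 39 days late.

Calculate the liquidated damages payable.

First 32 days: 32 × $11,810 = $377,920
Remaining days: (39 − 32) × $22,360 = $156,520
Accrued per-day damages: $377,920 + $156,520 = $534,440
Cap: 6% of $2,953,500 = $177,210
Cap at $177,210: $534,440 exceeds the cap → $177,210

$177,210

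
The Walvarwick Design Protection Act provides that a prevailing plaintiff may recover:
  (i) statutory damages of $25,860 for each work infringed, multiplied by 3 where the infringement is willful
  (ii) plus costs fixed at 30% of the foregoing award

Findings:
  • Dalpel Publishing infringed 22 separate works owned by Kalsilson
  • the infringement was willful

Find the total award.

Statutory damages: 22 × $25,860 = $568,920
Trebled: 3 × $568,920 = $1,706,760
Costs: 30% of $1,706,760 = $512,028
Award plus costs: $1,706,760 + $512,028 = $2,218,788

$2,218,788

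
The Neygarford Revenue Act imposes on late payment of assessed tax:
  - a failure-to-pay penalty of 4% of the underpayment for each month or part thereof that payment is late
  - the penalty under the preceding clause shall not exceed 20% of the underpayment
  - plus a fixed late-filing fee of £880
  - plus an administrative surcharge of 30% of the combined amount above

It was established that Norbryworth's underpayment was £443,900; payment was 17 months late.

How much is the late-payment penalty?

£116,558

Accrued rate: 4% × 17 = 68%, capped at 20% → 20%
Failure-to-pay penalty: 20% of £443,900 = £88,780
Penalty before surcharge: £88,780 + £880 = £89,660
Administrative surcharge: 30% of £89,660 = £26,898
Total penalty: £89,660 + £26,898 = £116,558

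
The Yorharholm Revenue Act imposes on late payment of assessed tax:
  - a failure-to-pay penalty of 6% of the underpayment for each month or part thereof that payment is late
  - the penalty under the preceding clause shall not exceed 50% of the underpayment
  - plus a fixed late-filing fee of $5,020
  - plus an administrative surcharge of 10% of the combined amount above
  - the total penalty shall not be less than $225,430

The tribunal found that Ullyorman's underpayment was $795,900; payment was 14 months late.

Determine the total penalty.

Penalty: $443,267

Accrued rate: 6% × 14 = 84%, capped at 50% → 50%
Failure-to-pay penalty: 50% of $795,900 = $397,950
Penalty before surcharge: $397,950 + $5,020 = $402,970
Administrative surcharge: 10% of $402,970 = $40,297
Total penalty: $402,970 + $40,297 = $443,267
Minimum $225,430: $443,267 meets the minimum, no increase.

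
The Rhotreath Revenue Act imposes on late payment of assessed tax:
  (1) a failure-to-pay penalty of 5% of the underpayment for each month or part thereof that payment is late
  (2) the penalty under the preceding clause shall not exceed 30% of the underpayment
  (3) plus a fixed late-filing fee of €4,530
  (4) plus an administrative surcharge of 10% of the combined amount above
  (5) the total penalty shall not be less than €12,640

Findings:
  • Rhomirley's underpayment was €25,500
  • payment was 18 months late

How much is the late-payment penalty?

€13,398

Accrued rate: 5% × 18 = 90%, capped at 30% → 30%
Failure-to-pay penalty: 30% of €25,500 = €7,650
Penalty before surcharge: €7,650 + €4,530 = €12,180
Administrative surcharge: 10% of €12,180 = €1,218
Total penalty: €12,180 + €1,218 = €13,398
Minimum €12,640: €13,398 meets the minimum, no increase.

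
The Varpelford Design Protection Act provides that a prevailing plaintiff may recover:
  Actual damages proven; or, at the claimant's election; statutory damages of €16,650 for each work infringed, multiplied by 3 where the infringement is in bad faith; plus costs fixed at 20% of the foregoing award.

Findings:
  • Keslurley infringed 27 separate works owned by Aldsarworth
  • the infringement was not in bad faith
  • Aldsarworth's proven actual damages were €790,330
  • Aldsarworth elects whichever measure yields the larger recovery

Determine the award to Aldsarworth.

Statutory damages: 27 × €16,650 = €449,550
Infringement not in bad faith: no ×3 enhancement.
Greater of actual damages (€790,330) or statutory damages (€449,550): €790,330
Costs: 20% of €790,330 = €158,066
Award plus costs: €790,330 + €158,066 = €948,396

€948,396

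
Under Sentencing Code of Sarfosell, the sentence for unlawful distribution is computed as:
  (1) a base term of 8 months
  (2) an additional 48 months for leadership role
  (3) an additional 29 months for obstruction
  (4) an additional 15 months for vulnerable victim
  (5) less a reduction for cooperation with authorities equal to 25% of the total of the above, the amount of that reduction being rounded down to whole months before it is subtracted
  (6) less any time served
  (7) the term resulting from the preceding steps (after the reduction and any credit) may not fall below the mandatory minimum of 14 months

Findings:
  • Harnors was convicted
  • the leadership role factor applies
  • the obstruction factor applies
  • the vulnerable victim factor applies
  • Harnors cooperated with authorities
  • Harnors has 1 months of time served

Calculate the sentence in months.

74 months

Leadership role enhancement: +48 months
Obstruction enhancement: +29 months
Vulnerable victim enhancement: +15 months
Adjusted term: 8 months + 48 months + 29 months + 15 months = 100 months
Cooperation with authorities reduction: 25% of 100 months = 25 months (rounded down)
After reduction: 100 − 25 = 75 months
Less time served: 75 months − 1 months = 74 months
Minimum 14 months: 74 months meets the minimum, no increase.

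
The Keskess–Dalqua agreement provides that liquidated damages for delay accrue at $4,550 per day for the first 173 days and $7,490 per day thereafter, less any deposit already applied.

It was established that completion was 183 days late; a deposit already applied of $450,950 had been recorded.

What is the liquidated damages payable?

First 173 days: 173 × $4,550 = $787,150
Remaining days: (183 − 173) × $7,490 = $74,900
Accrued per-day damages: $787,150 + $74,900 = $862,050
Less deposit already applied: $862,050 − $450,950 = $411,100

$411,100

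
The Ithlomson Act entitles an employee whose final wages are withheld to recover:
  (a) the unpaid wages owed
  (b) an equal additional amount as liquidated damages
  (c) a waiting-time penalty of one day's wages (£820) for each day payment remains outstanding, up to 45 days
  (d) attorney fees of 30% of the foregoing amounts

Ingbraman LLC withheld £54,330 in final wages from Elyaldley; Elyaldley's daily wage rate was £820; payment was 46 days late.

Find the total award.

Liquidated damages (equal amount): £54,330
Penalty days: min(46, 45) = 45
Waiting-time penalty: 45 × £820 = £36,900
Subtotal: £54,330 + £54,330 + £36,900 = £145,560
Attorney fees: 30% of £145,560 = £43,668
Total award: £145,560 + £43,668 = £189,228

£189,228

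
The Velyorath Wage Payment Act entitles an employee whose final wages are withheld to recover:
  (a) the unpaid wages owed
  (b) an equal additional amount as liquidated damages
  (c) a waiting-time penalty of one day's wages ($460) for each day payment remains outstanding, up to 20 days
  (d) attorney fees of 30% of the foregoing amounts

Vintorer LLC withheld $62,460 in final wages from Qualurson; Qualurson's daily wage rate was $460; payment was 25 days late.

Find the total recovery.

Total award: $174,356

Liquidated damages (equal amount): $62,460
Penalty days: min(25, 20) = 20
Waiting-time penalty: 20 × $460 = $9,200
Subtotal: $62,460 + $62,460 + $9,200 = $134,120
Attorney fees: 30% of $134,120 = $40,236
Total award: $134,120 + $40,236 = $174,356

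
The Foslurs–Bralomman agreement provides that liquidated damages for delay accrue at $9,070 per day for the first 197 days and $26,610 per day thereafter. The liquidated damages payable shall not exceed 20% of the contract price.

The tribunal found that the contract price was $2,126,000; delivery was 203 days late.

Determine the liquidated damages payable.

$425,200

First 197 days: 197 × $9,070 = $1,786,790
Remaining days: (203 − 197) × $26,610 = $159,660
Accrued per-day damages: $1,786,790 + $159,660 = $1,946,450
Cap: 20% of $2,126,000 = $425,200
Cap at $425,200: $1,946,450 exceeds the cap → $425,200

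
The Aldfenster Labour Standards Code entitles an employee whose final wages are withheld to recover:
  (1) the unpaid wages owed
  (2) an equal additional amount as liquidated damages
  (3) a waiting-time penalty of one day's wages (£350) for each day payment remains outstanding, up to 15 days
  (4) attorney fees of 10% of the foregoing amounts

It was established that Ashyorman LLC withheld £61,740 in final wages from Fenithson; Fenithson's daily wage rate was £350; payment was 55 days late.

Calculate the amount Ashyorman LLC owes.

Total award: £141,603

Liquidated damages (equal amount): £61,740
Penalty days: min(55, 15) = 15
Waiting-time penalty: 15 × £350 = £5,250
Subtotal: £61,740 + £61,740 + £5,250 = £128,730
Attorney fees: 10% of £128,730 = £12,873
Total award: £128,730 + £12,873 = £141,603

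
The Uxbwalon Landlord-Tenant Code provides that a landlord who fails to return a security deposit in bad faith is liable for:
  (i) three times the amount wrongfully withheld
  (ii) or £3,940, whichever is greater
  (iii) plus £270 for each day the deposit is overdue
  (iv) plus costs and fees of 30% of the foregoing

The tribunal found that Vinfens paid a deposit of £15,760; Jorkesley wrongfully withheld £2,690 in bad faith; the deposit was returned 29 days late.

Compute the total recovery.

Trebled: 3 × £2,690 = £8,070
Minimum £3,940: £8,070 meets the minimum, no increase.
Late-return penalty: 29 × £270 = £7,830
Damages plus late penalty: £8,070 + £7,830 = £15,900
Costs and fees: 30% of £15,900 = £4,770
Total recovery: £15,900 + £4,770 = £20,670

£20,670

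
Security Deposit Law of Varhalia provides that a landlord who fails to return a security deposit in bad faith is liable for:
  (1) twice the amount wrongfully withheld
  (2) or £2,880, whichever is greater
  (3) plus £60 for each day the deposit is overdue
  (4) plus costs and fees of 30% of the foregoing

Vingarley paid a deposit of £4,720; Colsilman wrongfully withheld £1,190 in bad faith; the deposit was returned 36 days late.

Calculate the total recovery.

Doubled: 2 × £1,190 = £2,380
Minimum £2,880: £2,380 is below the minimum → £2,880
Late-return penalty: 36 × £60 = £2,160
Damages plus late penalty: £2,880 + £2,160 = £5,040
Costs and fees: 30% of £5,040 = £1,512
Total recovery: £5,040 + £1,512 = £6,552

£6,552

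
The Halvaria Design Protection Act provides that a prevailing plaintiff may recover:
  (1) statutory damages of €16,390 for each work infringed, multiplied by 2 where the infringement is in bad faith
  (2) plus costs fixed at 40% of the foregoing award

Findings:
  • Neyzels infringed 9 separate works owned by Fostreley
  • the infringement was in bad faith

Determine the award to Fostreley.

Statutory damages: 9 × €16,390 = €147,510
Doubled: 2 × €147,510 = €295,020
Costs: 40% of €295,020 = €118,008
Award plus costs: €295,020 + €118,008 = €413,028

€413,028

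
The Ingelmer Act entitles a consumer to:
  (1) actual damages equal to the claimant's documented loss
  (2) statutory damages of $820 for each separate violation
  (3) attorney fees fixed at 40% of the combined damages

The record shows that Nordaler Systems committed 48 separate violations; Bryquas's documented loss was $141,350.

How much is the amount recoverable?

$252,994

Statutory damages: 48 × $820 = $39,360
Combined damages: $141,350 + $39,360 = $180,710
Attorney fees: 40% of $180,710 = $72,284
Total recovery: $180,710 + $72,284 = $252,994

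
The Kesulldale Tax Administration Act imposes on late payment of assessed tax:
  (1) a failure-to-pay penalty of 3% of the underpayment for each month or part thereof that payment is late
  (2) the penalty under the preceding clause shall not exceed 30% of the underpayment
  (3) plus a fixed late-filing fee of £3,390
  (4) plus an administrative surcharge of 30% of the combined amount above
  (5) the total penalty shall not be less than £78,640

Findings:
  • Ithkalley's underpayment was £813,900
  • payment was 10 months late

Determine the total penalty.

£321,828

Accrued rate: 3% × 10 = 30%, capped at 30% → 30%
Failure-to-pay penalty: 30% of £813,900 = £244,170
Penalty before surcharge: £244,170 + £3,390 = £247,560
Administrative surcharge: 30% of £247,560 = £74,268
Total penalty: £247,560 + £74,268 = £321,828
Minimum £78,640: £321,828 meets the minimum, no increase.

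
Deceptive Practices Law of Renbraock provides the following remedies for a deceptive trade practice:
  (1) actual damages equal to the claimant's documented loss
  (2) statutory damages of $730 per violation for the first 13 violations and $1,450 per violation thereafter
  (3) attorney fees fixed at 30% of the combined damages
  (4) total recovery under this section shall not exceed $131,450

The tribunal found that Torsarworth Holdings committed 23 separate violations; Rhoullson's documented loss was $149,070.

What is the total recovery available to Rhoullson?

$131,450

First 13 violations: 13 × $730 = $9,490
Remaining violations: (23 − 13) × $1,450 = $14,500
Statutory damages: $9,490 + $14,500 = $23,990
Combined damages: $149,070 + $23,990 = $173,060
Attorney fees: 30% of $173,060 = $51,918
Total before cap: $173,060 + $51,918 = $224,978
Cap at $131,450: $224,978 exceeds the cap → $131,450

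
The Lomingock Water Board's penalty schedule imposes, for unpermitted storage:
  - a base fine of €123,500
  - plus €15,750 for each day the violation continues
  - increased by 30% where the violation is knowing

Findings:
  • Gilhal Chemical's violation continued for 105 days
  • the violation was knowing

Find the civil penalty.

Per-day component: 105 × €15,750 = €1,653,750
Base plus per-day: €123,500 + €1,653,750 = €1,777,250
Enhancement: 30% of €1,777,250 = €533,175
Enhanced fine: €1,777,250 + €533,175 = €2,310,425

€2,310,425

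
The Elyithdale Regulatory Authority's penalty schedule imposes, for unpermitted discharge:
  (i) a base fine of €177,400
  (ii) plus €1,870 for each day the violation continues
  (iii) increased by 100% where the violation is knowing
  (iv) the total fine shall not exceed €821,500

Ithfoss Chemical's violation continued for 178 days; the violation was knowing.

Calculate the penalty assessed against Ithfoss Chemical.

Per-day component: 178 × €1,870 = €332,860
Base plus per-day: €177,400 + €332,860 = €510,260
Enhancement: 100% of €510,260 = €510,260
Enhanced fine: €510,260 + €510,260 = €1,020,520
Cap at €821,500: €1,020,520 exceeds the cap → €821,500

€821,500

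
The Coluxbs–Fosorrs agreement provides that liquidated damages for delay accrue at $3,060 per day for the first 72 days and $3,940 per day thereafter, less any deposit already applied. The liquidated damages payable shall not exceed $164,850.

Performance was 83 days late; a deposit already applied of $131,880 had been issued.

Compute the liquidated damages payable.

First 72 days: 72 × $3,060 = $220,320
Remaining days: (83 − 72) × $3,940 = $43,340
Accrued per-day damages: $220,320 + $43,340 = $263,660
Less deposit already applied: $263,660 − $131,880 = $131,780
Cap at $164,850: $131,780 is within the cap, no reduction.

$131,780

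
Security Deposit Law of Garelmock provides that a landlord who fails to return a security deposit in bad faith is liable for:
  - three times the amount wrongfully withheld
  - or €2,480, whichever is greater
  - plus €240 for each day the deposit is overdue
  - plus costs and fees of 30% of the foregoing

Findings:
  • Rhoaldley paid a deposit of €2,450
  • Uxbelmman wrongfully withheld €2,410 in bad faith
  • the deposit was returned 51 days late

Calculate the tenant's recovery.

€25,311

Trebled: 3 × €2,410 = €7,230
Minimum €2,480: €7,230 meets the minimum, no increase.
Late-return penalty: 51 × €240 = €12,240
Damages plus late penalty: €7,230 + €12,240 = €19,470
Costs and fees: 30% of €19,470 = €5,841
Total recovery: €19,470 + €5,841 = €25,311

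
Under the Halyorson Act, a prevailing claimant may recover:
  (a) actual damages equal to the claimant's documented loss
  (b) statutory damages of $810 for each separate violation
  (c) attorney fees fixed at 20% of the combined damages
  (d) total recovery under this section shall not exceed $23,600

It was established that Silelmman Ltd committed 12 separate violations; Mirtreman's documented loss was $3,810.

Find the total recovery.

Total recovery: $16,236

Statutory damages: 12 × $810 = $9,720
Combined damages: $3,810 + $9,720 = $13,530
Attorney fees: 20% of $13,530 = $2,706
Total before cap: $13,530 + $2,706 = $16,236
Cap at $23,600: $16,236 is within the cap, no reduction.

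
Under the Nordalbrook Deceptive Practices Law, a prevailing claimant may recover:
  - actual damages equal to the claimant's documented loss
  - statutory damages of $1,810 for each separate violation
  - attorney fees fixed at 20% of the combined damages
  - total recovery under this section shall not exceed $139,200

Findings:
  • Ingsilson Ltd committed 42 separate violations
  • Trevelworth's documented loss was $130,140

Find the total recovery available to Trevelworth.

Statutory damages: 42 × $1,810 = $76,020
Combined damages: $130,140 + $76,020 = $206,160
Attorney fees: 20% of $206,160 = $41,232
Total before cap: $206,160 + $41,232 = $247,392
Cap at $139,200: $247,392 exceeds the cap → $139,200

$139,200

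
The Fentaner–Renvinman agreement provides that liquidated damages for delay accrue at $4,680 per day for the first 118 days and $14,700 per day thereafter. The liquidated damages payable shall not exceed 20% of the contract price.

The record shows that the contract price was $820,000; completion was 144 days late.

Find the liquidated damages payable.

Liquidated damages: $164,000

First 118 days: 118 × $4,680 = $552,240
Remaining days: (144 − 118) × $14,700 = $382,200
Accrued per-day damages: $552,240 + $382,200 = $934,440
Cap: 20% of $820,000 = $164,000
Cap at $164,000: $934,440 exceeds the cap → $164,000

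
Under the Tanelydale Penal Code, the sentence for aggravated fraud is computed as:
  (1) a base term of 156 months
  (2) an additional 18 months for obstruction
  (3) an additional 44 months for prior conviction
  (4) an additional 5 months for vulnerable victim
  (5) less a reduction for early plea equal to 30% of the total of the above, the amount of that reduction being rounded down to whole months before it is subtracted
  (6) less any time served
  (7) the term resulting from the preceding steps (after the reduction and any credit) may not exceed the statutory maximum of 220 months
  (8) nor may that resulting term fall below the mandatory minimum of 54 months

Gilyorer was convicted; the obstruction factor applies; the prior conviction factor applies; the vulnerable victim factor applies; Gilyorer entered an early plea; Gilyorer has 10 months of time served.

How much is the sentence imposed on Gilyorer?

Obstruction enhancement: +18 months
Prior conviction enhancement: +44 months
Vulnerable victim enhancement: +5 months
Adjusted term: 156 months + 18 months + 44 months + 5 months = 223 months
Early plea reduction: 30% of 223 months = 66 months (rounded down)
After reduction: 223 − 66 = 157 months
Less time served: 157 months − 10 months = 147 months
Cap at 220 months: 147 months is within the cap, no reduction.
Minimum 54 months: 147 months meets the minimum, no increase.

147 months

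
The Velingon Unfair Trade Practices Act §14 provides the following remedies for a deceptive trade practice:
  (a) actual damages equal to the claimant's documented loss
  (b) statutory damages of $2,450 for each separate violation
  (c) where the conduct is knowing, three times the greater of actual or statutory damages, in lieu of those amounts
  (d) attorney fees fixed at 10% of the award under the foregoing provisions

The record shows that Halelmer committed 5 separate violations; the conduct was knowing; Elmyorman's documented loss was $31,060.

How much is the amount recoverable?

Statutory damages: 5 × $2,450 = $12,250
Greater of actual damages ($31,060) or statutory damages ($12,250): $31,060
Trebled: 3 × $31,060 = $93,180
Attorney fees: 10% of $93,180 = $9,318
Total recovery: $93,180 + $9,318 = $102,498

Total recovery: $102,498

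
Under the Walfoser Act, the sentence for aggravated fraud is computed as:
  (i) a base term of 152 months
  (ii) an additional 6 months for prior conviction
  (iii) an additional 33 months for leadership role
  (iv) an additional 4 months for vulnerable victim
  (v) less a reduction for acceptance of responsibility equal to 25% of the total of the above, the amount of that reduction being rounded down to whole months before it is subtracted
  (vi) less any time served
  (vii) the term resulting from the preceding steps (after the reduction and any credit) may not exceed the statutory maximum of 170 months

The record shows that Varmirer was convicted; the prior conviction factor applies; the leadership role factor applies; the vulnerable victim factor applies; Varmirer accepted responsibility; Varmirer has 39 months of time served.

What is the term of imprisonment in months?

Prior conviction enhancement: +6 months
Leadership role enhancement: +33 months
Vulnerable victim enhancement: +4 months
Adjusted term: 152 months + 6 months + 33 months + 4 months = 195 months
Acceptance of responsibility reduction: 25% of 195 months = 48 months (rounded down)
After reduction: 195 − 48 = 147 months
Less time served: 147 months − 39 months = 108 months
Cap at 170 months: 108 months is within the cap, no reduction.

108 months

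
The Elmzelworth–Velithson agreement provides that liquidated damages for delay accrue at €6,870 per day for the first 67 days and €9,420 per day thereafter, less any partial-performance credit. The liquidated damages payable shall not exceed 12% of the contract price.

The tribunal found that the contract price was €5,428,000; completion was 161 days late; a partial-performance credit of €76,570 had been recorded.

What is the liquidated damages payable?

First 67 days: 67 × €6,870 = €460,290
Remaining days: (161 − 67) × €9,420 = €885,480
Accrued per-day damages: €460,290 + €885,480 = €1,345,770
Less partial-performance credit: €1,345,770 − €76,570 = €1,269,200
Cap: 12% of €5,428,000 = €651,360
Cap at €651,360: €1,269,200 exceeds the cap → €651,360

€651,360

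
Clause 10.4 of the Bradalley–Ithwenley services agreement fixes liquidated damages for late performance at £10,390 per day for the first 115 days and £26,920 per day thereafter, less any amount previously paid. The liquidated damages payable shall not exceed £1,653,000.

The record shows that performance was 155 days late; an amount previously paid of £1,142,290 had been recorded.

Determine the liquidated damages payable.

First 115 days: 115 × £10,390 = £1,194,850
Remaining days: (155 − 115) × £26,920 = £1,076,800
Accrued per-day damages: £1,194,850 + £1,076,800 = £2,271,650
Less amount previously paid: £2,271,650 − £1,142,290 = £1,129,360
Cap at £1,653,000: £1,129,360 is within the cap, no reduction.

£1,129,360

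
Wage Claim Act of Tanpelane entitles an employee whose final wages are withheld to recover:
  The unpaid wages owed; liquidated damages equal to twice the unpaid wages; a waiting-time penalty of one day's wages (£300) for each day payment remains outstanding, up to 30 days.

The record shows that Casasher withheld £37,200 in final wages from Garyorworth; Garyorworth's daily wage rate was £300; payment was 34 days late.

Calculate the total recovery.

Doubled: 2 × £37,200 = £74,400
Penalty days: min(34, 30) = 30
Waiting-time penalty: 30 × £300 = £9,000
Total award: £37,200 + £74,400 + £9,000 = £120,600

Total award: £120,600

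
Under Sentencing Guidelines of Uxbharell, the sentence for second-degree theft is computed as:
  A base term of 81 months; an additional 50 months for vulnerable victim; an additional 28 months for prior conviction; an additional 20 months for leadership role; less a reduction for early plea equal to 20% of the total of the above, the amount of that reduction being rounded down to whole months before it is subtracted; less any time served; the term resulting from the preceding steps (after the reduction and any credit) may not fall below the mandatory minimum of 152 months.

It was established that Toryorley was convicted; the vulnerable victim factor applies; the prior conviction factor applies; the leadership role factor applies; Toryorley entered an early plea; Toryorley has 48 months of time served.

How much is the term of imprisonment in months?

Vulnerable victim enhancement: +50 months
Prior conviction enhancement: +28 months
Leadership role enhancement: +20 months
Adjusted term: 81 months + 50 months + 28 months + 20 months = 179 months
Early plea reduction: 20% of 179 months = 35 months (rounded down)
After reduction: 179 − 35 = 144 months
Less time served: 144 months − 48 months = 96 months
Minimum 152 months: 96 months is below the minimum → 152 months

Sentence: 152 months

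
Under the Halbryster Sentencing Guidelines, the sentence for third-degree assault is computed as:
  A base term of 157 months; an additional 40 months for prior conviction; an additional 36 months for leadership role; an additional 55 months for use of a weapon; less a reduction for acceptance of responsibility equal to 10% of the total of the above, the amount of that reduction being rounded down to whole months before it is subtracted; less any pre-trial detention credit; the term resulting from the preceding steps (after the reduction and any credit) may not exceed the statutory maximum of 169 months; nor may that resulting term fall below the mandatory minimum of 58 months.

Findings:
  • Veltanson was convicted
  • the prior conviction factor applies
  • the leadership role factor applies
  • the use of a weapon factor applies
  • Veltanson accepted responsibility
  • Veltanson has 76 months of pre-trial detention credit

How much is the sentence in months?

169 months

Prior conviction enhancement: +40 months
Leadership role enhancement: +36 months
Use of a weapon enhancement: +55 months
Adjusted term: 157 months + 40 months + 36 months + 55 months = 288 months
Acceptance of responsibility reduction: 10% of 288 months = 28 months (rounded down)
After reduction: 288 − 28 = 260 months
Less pre-trial detention credit: 260 months − 76 months = 184 months
Cap at 169 months: 184 months exceeds the cap → 169 months
Minimum 58 months: 169 months meets the minimum, no increase.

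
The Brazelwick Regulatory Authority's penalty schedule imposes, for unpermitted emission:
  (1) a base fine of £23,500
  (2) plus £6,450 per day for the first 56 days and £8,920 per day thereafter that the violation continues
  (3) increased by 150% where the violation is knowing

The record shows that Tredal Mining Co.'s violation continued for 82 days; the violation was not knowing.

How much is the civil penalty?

Civil penalty: £616,620

First 56 days: 56 × £6,450 = £361,200
Remaining days: (82 − 56) × £8,920 = £231,920
Per-day component: £361,200 + £231,920 = £593,120
Base plus per-day: £23,500 + £593,120 = £616,620
The violation was not knowing: no 150% increase.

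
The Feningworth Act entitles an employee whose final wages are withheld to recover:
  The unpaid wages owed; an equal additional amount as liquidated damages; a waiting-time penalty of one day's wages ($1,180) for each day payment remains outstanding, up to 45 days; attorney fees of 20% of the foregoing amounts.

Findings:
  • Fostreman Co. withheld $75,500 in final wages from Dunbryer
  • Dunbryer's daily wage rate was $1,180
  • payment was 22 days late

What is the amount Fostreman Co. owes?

Liquidated damages (equal amount): $75,500
Penalty days: min(22, 45) = 22
Waiting-time penalty: 22 × $1,180 = $25,960
Subtotal: $75,500 + $75,500 + $25,960 = $176,960
Attorney fees: 20% of $176,960 = $35,392
Total award: $176,960 + $35,392 = $212,352

$212,352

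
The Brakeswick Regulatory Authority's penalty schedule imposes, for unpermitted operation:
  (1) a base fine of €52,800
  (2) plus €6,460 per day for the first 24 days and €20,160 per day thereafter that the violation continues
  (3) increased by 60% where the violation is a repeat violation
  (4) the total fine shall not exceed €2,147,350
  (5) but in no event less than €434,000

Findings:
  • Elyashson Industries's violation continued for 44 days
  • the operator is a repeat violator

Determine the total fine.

€977,664

First 24 days: 24 × €6,460 = €155,040
Remaining days: (44 − 24) × €20,160 = €403,200
Per-day component: €155,040 + €403,200 = €558,240
Base plus per-day: €52,800 + €558,240 = €611,040
Enhancement: 60% of €611,040 = €366,624
Enhanced fine: €611,040 + €366,624 = €977,664
Cap at €2,147,350: €977,664 is within the cap, no reduction.
Minimum €434,000: €977,664 meets the minimum, no increase.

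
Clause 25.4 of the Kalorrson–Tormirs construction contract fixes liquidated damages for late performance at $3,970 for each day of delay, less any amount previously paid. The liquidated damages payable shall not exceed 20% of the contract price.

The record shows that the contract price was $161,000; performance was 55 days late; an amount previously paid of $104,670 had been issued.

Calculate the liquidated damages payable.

Per-day damages: 55 × $3,970 = $218,350
Less amount previously paid: $218,350 − $104,670 = $113,680
Cap: 20% of $161,000 = $32,200
Cap at $32,200: $113,680 exceeds the cap → $32,200

$32,200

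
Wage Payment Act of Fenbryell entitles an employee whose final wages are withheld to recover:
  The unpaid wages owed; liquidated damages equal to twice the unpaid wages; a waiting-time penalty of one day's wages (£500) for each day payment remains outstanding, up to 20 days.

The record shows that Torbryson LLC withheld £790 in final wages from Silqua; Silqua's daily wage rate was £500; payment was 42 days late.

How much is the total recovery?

£12,370

Doubled: 2 × £790 = £1,580
Penalty days: min(42, 20) = 20
Waiting-time penalty: 20 × £500 = £10,000
Total award: £790 + £1,580 + £10,000 = £12,370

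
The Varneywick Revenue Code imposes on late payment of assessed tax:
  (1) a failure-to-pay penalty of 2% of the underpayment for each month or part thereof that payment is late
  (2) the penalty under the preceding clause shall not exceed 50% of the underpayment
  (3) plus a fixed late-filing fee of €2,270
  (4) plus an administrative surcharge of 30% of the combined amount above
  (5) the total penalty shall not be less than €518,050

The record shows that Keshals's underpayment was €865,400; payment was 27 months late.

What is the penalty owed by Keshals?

Accrued rate: 2% × 27 = 54%, capped at 50% → 50%
Failure-to-pay penalty: 50% of €865,400 = €432,700
Penalty before surcharge: €432,700 + €2,270 = €434,970
Administrative surcharge: 30% of €434,970 = €130,491
Total penalty: €434,970 + €130,491 = €565,461
Minimum €518,050: €565,461 meets the minimum, no increase.

€565,461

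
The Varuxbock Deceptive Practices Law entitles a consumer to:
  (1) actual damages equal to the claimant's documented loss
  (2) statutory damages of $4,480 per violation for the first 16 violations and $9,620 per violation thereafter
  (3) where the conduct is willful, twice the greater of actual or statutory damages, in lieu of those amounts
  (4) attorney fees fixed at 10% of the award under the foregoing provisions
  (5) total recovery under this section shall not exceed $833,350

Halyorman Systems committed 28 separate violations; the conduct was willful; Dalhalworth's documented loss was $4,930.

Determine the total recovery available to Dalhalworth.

First 16 violations: 16 × $4,480 = $71,680
Remaining violations: (28 − 16) × $9,620 = $115,440
Statutory damages: $71,680 + $115,440 = $187,120
Greater of actual damages ($4,930) or statutory damages ($187,120): $187,120
Doubled: 2 × $187,120 = $374,240
Attorney fees: 10% of $374,240 = $37,424
Total before cap: $374,240 + $37,424 = $411,664
Cap at $833,350: $411,664 is within the cap, no reduction.

$411,664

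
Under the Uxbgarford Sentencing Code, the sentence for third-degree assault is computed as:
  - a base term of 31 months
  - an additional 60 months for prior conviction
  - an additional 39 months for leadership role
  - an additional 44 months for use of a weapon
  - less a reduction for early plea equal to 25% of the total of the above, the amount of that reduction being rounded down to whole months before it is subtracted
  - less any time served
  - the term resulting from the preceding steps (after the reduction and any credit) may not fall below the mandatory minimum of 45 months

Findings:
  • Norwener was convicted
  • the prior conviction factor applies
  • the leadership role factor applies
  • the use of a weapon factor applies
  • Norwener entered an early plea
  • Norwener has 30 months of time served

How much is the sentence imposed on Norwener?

101 months

Prior conviction enhancement: +60 months
Leadership role enhancement: +39 months
Use of a weapon enhancement: +44 months
Adjusted term: 31 months + 60 months + 39 months + 44 months = 174 months
Early plea reduction: 25% of 174 months = 43 months (rounded down)
After reduction: 174 − 43 = 131 months
Less time served: 131 months − 30 months = 101 months
Minimum 45 months: 101 months meets the minimum, no increase.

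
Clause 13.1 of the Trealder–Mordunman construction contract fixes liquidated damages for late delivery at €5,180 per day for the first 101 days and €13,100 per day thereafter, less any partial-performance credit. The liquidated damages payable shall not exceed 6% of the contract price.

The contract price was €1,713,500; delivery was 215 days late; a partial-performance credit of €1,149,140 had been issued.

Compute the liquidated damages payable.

First 101 days: 101 × €5,180 = €523,180
Remaining days: (215 − 101) × €13,100 = €1,493,400
Accrued per-day damages: €523,180 + €1,493,400 = €2,016,580
Less partial-performance credit: €2,016,580 − €1,149,140 = €867,440
Cap: 6% of €1,713,500 = €102,810
Cap at €102,810: €867,440 exceeds the cap → €102,810

Liquidated damages: €102,810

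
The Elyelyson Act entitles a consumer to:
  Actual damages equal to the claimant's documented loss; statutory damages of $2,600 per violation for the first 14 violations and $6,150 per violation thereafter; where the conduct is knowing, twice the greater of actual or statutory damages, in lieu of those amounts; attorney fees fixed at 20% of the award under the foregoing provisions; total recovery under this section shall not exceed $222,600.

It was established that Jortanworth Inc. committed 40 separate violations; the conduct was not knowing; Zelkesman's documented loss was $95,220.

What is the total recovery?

First 14 violations: 14 × $2,600 = $36,400
Remaining violations: (40 − 14) × $6,150 = $159,900
Statutory damages: $36,400 + $159,900 = $196,300
Conduct not knowing: the in-lieu enhancement does not apply.
Actual plus statutory damages: $95,220 + $196,300 = $291,520
Attorney fees: 20% of $291,520 = $58,304
Total before cap: $291,520 + $58,304 = $349,824
Cap at $222,600: $349,824 exceeds the cap → $222,600

$222,600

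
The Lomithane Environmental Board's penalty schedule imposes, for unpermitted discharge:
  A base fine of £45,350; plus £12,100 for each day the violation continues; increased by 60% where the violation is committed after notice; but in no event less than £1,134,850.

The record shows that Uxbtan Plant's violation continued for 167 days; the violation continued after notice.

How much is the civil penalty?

£3,305,680

Per-day component: 167 × £12,100 = £2,020,700
Base plus per-day: £45,350 + £2,020,700 = £2,066,050
Enhancement: 60% of £2,066,050 = £1,239,630
Enhanced fine: £2,066,050 + £1,239,630 = £3,305,680
Minimum £1,134,850: £3,305,680 meets the minimum, no increase.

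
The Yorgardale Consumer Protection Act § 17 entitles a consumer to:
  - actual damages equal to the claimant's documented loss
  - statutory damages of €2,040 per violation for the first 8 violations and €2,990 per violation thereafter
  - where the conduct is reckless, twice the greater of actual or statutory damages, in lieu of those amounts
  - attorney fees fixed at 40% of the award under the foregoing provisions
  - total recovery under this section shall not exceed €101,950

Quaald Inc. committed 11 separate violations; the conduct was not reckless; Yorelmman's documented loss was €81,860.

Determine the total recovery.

€101,950

First 8 violations: 8 × €2,040 = €16,320
Remaining violations: (11 − 8) × €2,990 = €8,970
Statutory damages: €16,320 + €8,970 = €25,290
Conduct not reckless: the in-lieu enhancement does not apply.
Actual plus statutory damages: €81,860 + €25,290 = €107,150
Attorney fees: 40% of €107,150 = €42,860
Total before cap: €107,150 + €42,860 = €150,010
Cap at €101,950: €150,010 exceeds the cap → €101,950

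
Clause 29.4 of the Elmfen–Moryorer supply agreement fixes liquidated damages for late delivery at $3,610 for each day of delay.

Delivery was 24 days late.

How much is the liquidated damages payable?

Liquidated damages: $86,640

Per-day damages: 24 × $3,610 = $86,640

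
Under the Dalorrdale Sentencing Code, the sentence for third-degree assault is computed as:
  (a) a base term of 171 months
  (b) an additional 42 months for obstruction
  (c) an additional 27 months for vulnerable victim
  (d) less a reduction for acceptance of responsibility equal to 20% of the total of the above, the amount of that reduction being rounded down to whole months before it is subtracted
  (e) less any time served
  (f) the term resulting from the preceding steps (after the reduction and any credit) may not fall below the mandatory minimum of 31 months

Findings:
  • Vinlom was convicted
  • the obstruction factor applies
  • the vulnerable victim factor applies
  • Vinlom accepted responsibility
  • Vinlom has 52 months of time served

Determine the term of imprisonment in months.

Sentence: 140 months

Obstruction enhancement: +42 months
Vulnerable victim enhancement: +27 months
Adjusted term: 171 months + 42 months + 27 months = 240 months
Acceptance of responsibility reduction: 20% of 240 months = 48 months (rounded down)
After reduction: 240 − 48 = 192 months
Less time served: 192 months − 52 months = 140 months
Minimum 31 months: 140 months meets the minimum, no increase.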